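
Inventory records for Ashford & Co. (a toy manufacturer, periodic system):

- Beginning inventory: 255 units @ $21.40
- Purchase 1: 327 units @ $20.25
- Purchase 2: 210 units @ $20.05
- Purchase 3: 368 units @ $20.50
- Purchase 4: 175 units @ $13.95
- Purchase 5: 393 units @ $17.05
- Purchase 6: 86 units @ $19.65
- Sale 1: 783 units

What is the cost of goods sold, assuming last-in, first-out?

Sale 1 (783) [LIFO — newest first]: 86 @ $19.65 + 393 @ $17.05 + 175 @ $13.95 + 129 @ $20.50 = $13,476.30
Ending inventory: 255 @ $21.40 + 327 @ $20.25 + 210 @ $20.05 + 239 @ $20.50 = $21,188.75

COGS = $13,476.30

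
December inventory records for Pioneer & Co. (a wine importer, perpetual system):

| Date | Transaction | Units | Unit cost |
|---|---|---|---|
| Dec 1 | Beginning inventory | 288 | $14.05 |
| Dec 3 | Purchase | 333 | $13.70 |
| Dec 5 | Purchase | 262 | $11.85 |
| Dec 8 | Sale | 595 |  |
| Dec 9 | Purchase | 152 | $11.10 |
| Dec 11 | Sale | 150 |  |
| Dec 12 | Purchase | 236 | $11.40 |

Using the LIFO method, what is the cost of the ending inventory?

Ending inventory = $6,759.00

Dec 8, 595 sold [LIFO — newest first]: 262 @ $11.85 + 333 @ $13.70 = $7,666.80
Dec 11, 150 sold [LIFO — newest first]: 150 @ $11.10 = $1,665.00
Total COGS = $7,666.80 + $1,665.00 = $9,331.80
Ending inventory: 288 @ $14.05 + 2 @ $11.10 + 236 @ $11.40 = $6,759.00
Check: goods available $16,090.80 = COGS $9,331.80 + ending $6,759.00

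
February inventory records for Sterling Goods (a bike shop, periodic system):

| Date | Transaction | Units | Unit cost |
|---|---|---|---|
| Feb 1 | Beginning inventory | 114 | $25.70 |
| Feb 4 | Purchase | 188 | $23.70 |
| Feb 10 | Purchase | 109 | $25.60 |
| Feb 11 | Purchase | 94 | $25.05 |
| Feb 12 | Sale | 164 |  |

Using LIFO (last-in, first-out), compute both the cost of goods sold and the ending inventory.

COGS = $4,146.70; ending inventory = $8,383.80

Feb 12, 164 sold [LIFO — newest first]: 94 @ $25.05 + 70 @ $25.60 = $4,146.70
Ending inventory: 114 @ $25.70 + 188 @ $23.70 + 39 @ $25.60 = $8,383.80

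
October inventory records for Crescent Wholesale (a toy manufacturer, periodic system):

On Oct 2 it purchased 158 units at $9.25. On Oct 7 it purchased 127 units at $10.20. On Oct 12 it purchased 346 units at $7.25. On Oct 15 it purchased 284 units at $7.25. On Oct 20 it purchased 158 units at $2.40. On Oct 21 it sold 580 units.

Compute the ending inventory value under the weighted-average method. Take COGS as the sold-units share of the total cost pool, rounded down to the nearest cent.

Ending inventory = $3,539.50

Oct 21, sell 580: 580/1073 × $7,703.60 → $4,164.10
Ending inventory (cost pool remaining) = $3,539.50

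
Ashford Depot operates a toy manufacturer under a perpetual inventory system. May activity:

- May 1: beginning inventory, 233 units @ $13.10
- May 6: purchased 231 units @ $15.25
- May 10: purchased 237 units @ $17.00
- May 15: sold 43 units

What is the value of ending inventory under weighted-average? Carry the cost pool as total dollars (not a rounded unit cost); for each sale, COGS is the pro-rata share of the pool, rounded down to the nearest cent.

Ending inventory = $9,953.59

After May 1: 233 on hand, pool $3,052.30 (≈ $13.1000 each)
After May 6: 464 on hand, pool $6,575.05 (≈ $14.1704 each)
After May 10: 701 on hand, pool $10,604.05 (≈ $15.1270 each)
May 15, sell 43: 43/701 × $10,604.05 → $650.46
Ending inventory (cost pool remaining) = $9,953.59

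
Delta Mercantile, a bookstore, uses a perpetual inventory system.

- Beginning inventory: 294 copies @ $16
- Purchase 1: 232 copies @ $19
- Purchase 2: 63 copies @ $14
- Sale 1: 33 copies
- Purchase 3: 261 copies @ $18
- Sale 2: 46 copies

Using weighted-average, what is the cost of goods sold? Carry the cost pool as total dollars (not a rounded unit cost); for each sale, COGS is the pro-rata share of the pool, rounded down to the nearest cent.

After Beginning: 294 on hand, pool $4,704.00 (≈ $16.0000 each)
After Purchase 1: 526 on hand, pool $9,112.00 (≈ $17.3232 each)
After Purchase 2: 589 on hand, pool $9,994.00 (≈ $16.9677 each)
Sale 1, sell 33: 33/589 × $9,994.00 → $559.93
After Purchase 3: 817 on hand, pool $14,132.07 (≈ $17.2975 each)
Sale 2, sell 46: 46/817 × $14,132.07 → $795.68
Total COGS = $559.93 + $795.68 = $1,355.61
Ending inventory (cost pool remaining) = $13,336.39

COGS = $1,355.61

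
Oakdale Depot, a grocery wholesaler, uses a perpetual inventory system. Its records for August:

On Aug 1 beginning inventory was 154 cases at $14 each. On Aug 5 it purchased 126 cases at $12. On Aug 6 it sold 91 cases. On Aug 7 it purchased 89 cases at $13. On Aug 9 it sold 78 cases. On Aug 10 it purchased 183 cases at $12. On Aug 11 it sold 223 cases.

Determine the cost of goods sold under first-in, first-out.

Aug 6, 91 sold [FIFO — oldest first]: 91 @ $14 = $1,274
Aug 9, 78 sold [FIFO — oldest first]: 63 @ $14 + 15 @ $12 = $1,062
Aug 11, 223 sold [FIFO — oldest first]: 111 @ $12 + 89 @ $13 + 23 @ $12 = $2,765
Total COGS = $1,274 + $1,062 + $2,765 = $5,101
Ending inventory: 160 @ $12 = $1,920

COGS = $5,101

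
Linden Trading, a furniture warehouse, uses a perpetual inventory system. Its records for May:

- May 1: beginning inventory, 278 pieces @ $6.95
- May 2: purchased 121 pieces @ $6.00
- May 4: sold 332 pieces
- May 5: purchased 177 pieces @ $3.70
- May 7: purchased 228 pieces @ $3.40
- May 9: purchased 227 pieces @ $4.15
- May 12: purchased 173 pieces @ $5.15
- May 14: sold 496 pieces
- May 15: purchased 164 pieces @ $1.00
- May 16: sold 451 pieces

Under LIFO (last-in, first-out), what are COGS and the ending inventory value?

COGS = $5,538.15; ending inventory = $547.05

May 4, 332 sold [LIFO — newest first]: 121 @ $6.00 + 211 @ $6.95 = $2,192.45
May 14, 496 sold [LIFO — newest first]: 173 @ $5.15 + 227 @ $4.15 + 96 @ $3.40 = $2,159.40
May 16, 451 sold [LIFO — newest first]: 164 @ $1.00 + 132 @ $3.40 + 155 @ $3.70 = $1,186.30
Total COGS = $2,192.45 + $2,159.40 + $1,186.30 = $5,538.15
Ending inventory: 67 @ $6.95 + 22 @ $3.70 = $547.05
Check: goods available $6,085.20 = COGS $5,538.15 + ending $547.05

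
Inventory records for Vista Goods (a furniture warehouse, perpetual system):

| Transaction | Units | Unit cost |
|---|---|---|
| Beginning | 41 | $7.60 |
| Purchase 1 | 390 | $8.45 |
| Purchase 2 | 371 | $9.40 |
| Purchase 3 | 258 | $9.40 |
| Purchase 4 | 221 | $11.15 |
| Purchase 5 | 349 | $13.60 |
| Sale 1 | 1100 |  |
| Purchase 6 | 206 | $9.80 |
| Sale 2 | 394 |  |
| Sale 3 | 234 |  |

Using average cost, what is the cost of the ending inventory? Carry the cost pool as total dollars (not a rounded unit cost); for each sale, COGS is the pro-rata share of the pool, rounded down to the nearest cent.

Ending inventory = $1,094.49

After Beginning: 41 on hand, pool $311.60 (≈ $7.6000 each)
After Purchase 1: 431 on hand, pool $3,607.10 (≈ $8.3691 each)
After Purchase 2: 802 on hand, pool $7,094.50 (≈ $8.8460 each)
After Purchase 3: 1060 on hand, pool $9,519.70 (≈ $8.9808 each)
After Purchase 4: 1281 on hand, pool $11,983.85 (≈ $9.3551 each)
After Purchase 5: 1630 on hand, pool $16,730.25 (≈ $10.2640 each)
Sale 1, sell 1100: 1100/1630 × $16,730.25 → $11,290.35
After Purchase 6: 736 on hand, pool $7,458.70 (≈ $10.1341 each)
Sale 2, sell 394: 394/736 × $7,458.70 → $3,992.83
Sale 3, sell 234: 234/342 × $3,465.87 → $2,371.38
Total COGS = $11,290.35 + $3,992.83 + $2,371.38 = $17,654.56
Ending inventory (cost pool remaining) = $1,094.49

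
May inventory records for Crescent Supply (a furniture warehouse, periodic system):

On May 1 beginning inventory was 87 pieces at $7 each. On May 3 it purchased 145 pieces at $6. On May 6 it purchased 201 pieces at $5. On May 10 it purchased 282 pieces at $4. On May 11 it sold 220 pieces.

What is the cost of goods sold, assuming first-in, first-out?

May 11, 220 sold [FIFO — oldest first]: 87 @ $7 + 133 @ $6 = $1,407
Ending inventory: 12 @ $6 + 201 @ $5 + 282 @ $4 = $2,205
Check: goods available $3,612 = COGS $1,407 + ending $2,205

COGS = $1,407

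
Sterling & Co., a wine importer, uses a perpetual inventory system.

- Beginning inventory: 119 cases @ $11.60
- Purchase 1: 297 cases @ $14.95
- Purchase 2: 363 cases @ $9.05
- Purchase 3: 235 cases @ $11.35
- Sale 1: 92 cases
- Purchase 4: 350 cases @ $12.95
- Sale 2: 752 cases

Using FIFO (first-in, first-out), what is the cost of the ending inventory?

Ending inventory = $6,462.00

Sale 1 (92) [FIFO — oldest first]: 92 @ $11.60 = $1,067.20
Sale 2 (752) [FIFO — oldest first]: 27 @ $11.60 + 297 @ $14.95 + 363 @ $9.05 + 65 @ $11.35 = $8,776.25
Total COGS = $1,067.20 + $8,776.25 = $9,843.45
Ending inventory: 170 @ $11.35 + 350 @ $12.95 = $6,462.00
Check: goods available $16,305.45 = COGS $9,843.45 + ending $6,462.00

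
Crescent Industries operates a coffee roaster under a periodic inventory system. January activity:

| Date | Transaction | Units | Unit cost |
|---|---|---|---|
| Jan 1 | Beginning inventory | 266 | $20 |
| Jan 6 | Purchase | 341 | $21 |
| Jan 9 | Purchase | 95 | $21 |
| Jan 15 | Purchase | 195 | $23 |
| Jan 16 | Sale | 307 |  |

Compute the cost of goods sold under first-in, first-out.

Jan 16, 307 sold [FIFO — oldest first]: 266 @ $20 + 41 @ $21 = $6,181
Ending inventory: 300 @ $21 + 95 @ $21 + 195 @ $23 = $12,780

COGS = $6,181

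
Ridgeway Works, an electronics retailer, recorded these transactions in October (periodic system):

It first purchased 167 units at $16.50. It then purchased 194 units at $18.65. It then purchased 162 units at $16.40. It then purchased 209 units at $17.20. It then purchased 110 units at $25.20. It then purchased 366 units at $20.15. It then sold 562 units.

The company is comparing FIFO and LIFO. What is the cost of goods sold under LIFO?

FIFO COGS: 167 @ $16.50 + 194 @ $18.65 + 162 @ $16.40 + 39 @ $17.20 = $9,701.20
LIFO COGS: 366 @ $20.15 + 110 @ $25.20 + 86 @ $17.20 = $11,626.10

COGS = $11,626.10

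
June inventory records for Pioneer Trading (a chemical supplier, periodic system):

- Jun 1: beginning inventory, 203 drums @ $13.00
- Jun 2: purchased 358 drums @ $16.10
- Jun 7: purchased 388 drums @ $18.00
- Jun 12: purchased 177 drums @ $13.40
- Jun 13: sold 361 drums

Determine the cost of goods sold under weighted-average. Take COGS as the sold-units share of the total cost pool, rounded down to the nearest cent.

Jun 13, sell 361: 361/1126 × $17,758.60 → $5,693.47
Ending inventory (cost pool remaining) = $12,065.13
Check: goods available $17,758.60 = COGS $5,693.47 + ending $12,065.13

COGS = $5,693.47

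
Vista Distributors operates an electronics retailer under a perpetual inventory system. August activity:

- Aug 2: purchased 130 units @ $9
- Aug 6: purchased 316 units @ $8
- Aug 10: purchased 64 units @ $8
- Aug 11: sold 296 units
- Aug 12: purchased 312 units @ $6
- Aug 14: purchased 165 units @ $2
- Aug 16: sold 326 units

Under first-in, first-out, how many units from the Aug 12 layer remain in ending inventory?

Aug 11, 296 sold [FIFO — oldest first]: 130 @ $9 + 166 @ $8 = $2,498
Aug 16, 326 sold [FIFO — oldest first]: 150 @ $8 + 64 @ $8 + 112 @ $6 = $2,384
Total COGS = $2,498 + $2,384 = $4,882
Ending inventory: 200 @ $6 + 165 @ $2 = $1,530

200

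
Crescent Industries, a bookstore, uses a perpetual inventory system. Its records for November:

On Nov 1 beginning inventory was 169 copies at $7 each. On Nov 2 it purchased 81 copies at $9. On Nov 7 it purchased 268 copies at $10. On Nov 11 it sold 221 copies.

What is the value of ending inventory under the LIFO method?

Nov 11, 221 sold [LIFO — newest first]: 221 @ $10 = $2,210
Ending inventory: 169 @ $7 + 81 @ $9 + 47 @ $10 = $2,382
Check: goods available $4,592 = COGS $2,210 + ending $2,382

Ending inventory = $2,382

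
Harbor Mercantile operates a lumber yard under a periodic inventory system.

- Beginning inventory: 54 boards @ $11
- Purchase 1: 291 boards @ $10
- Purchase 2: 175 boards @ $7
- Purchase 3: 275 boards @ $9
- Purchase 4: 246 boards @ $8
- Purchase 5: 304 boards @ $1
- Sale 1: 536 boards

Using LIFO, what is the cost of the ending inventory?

Ending inventory = $7,316

Sale 1 (536) [LIFO — newest first]: 304 @ $1 + 232 @ $8 = $2,160
Ending inventory: 54 @ $11 + 291 @ $10 + 175 @ $7 + 275 @ $9 + 14 @ $8 = $7,316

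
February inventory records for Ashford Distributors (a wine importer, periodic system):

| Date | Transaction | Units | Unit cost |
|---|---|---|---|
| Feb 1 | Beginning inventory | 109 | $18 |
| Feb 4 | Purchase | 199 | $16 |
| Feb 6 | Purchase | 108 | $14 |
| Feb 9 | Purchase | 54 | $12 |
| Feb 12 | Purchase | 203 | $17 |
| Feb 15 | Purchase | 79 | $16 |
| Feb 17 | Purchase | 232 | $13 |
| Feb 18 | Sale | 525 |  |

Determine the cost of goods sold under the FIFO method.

COGS = $8,241

Feb 18, 525 sold [FIFO — oldest first]: 109 @ $18 + 199 @ $16 + 108 @ $14 + 54 @ $12 + 55 @ $17 = $8,241
Ending inventory: 148 @ $17 + 79 @ $16 + 232 @ $13 = $6,796
Check: goods available $15,037 = COGS $8,241 + ending $6,796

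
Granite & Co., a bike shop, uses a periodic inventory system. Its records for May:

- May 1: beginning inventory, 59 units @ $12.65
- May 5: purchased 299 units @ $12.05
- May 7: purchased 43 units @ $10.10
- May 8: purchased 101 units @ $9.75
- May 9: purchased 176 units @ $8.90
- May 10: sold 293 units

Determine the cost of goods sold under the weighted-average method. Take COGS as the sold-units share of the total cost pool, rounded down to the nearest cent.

COGS = $3,169.73

May 10, sell 293: 293/678 × $7,334.75 → $3,169.73
Ending inventory (cost pool remaining) = $4,165.02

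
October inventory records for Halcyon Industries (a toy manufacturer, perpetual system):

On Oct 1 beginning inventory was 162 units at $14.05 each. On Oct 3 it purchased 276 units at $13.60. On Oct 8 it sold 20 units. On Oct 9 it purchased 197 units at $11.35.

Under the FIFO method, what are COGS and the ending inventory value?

COGS = $281.00; ending inventory = $7,984.65

Oct 8, 20 sold [FIFO — oldest first]: 20 @ $14.05 = $281.00
Ending inventory: 142 @ $14.05 + 276 @ $13.60 + 197 @ $11.35 = $7,984.65
Check: goods available $8,265.65 = COGS $281.00 + ending $7,984.65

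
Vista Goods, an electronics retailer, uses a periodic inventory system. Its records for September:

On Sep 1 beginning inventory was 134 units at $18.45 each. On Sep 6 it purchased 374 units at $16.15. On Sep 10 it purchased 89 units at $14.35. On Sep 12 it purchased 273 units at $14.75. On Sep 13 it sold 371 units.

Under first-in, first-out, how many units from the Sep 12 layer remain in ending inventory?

Sep 13, 371 sold [FIFO — oldest first]: 134 @ $18.45 + 237 @ $16.15 = $6,299.85
Ending inventory: 137 @ $16.15 + 89 @ $14.35 + 273 @ $14.75 = $7,516.45

273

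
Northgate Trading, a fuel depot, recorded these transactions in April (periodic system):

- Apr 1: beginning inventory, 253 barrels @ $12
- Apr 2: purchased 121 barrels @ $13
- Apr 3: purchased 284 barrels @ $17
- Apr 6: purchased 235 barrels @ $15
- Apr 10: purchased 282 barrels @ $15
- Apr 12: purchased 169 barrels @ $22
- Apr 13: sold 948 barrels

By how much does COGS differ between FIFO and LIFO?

FIFO COGS: 253 @ $12 + 121 @ $13 + 284 @ $17 + 235 @ $15 + 55 @ $15 = $13,787
LIFO COGS: 169 @ $22 + 282 @ $15 + 235 @ $15 + 262 @ $17 = $15,927
Difference = |$13,787 − $15,927| = $2,140

$2,140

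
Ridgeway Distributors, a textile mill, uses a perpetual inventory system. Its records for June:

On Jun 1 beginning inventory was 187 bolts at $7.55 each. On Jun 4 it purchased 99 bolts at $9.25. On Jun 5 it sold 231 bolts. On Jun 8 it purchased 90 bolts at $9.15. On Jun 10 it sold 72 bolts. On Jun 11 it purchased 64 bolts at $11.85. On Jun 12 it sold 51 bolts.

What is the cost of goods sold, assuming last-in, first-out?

COGS = $3,175.50

Jun 5, 231 sold [LIFO — newest first]: 99 @ $9.25 + 132 @ $7.55 = $1,912.35
Jun 10, 72 sold [LIFO — newest first]: 72 @ $9.15 = $658.80
Jun 12, 51 sold [LIFO — newest first]: 51 @ $11.85 = $604.35
Total COGS = $1,912.35 + $658.80 + $604.35 = $3,175.50
Ending inventory: 55 @ $7.55 + 18 @ $9.15 + 13 @ $11.85 = $734.00
Check: goods available $3,909.50 = COGS $3,175.50 + ending $734.00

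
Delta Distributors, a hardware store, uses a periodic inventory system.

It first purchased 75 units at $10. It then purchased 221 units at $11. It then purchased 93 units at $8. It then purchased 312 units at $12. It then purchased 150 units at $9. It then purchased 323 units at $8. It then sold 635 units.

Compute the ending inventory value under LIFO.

Ending inventory = $5,725

Sale 1 (635) [LIFO — newest first]: 323 @ $8 + 150 @ $9 + 162 @ $12 = $5,878
Ending inventory: 75 @ $10 + 221 @ $11 + 93 @ $8 + 150 @ $12 = $5,725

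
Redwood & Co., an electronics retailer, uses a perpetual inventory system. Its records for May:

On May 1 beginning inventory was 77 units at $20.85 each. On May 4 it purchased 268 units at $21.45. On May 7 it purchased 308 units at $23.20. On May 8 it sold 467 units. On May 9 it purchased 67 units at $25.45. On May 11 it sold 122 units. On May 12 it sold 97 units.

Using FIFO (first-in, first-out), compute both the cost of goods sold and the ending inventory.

May 8, 467 sold [FIFO — oldest first]: 77 @ $20.85 + 268 @ $21.45 + 122 @ $23.20 = $10,184.45
May 11, 122 sold [FIFO — oldest first]: 122 @ $23.20 = $2,830.40
May 12, 97 sold [FIFO — oldest first]: 64 @ $23.20 + 33 @ $25.45 = $2,324.65
Total COGS = $10,184.45 + $2,830.40 + $2,324.65 = $15,339.50
Ending inventory: 34 @ $25.45 = $865.30

COGS = $15,339.50; ending inventory = $865.30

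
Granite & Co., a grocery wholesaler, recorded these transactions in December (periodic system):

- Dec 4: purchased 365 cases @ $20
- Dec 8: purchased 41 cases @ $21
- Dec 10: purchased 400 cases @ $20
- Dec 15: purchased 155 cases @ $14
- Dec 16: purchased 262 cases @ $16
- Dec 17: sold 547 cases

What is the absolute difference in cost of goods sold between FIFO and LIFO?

$2,019

FIFO COGS: 365 @ $20 + 41 @ $21 + 141 @ $20 = $10,981
LIFO COGS: 262 @ $16 + 155 @ $14 + 130 @ $20 = $8,962
Difference = |$10,981 − $8,962| = $2,019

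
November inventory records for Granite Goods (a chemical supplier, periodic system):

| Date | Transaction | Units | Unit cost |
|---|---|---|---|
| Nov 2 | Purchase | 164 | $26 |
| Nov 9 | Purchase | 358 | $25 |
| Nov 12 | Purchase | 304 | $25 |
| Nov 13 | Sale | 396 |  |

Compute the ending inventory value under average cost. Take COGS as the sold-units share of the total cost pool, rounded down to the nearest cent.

Nov 13, sell 396: 396/826 × $20,814.00 → $9,978.62
Ending inventory (cost pool remaining) = $10,835.38
Check: goods available $20,814.00 = COGS $9,978.62 + ending $10,835.38

Ending inventory = $10,835.38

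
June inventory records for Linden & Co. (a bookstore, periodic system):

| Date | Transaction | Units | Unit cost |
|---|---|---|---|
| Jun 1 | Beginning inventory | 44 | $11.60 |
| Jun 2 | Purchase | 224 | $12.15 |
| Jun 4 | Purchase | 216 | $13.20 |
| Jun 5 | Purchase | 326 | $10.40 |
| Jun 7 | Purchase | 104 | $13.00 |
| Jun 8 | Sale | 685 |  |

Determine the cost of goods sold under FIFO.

Jun 8, 685 sold [FIFO — oldest first]: 44 @ $11.60 + 224 @ $12.15 + 216 @ $13.20 + 201 @ $10.40 = $8,173.60
Ending inventory: 125 @ $10.40 + 104 @ $13.00 = $2,652.00

COGS = $8,173.60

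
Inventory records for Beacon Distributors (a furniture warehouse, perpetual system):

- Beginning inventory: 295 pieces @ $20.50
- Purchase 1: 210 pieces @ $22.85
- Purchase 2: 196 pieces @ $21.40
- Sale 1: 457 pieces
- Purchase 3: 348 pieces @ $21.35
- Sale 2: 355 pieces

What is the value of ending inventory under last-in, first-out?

Ending inventory = $4,858.50

Sale 1 (457) [LIFO — newest first]: 196 @ $21.40 + 210 @ $22.85 + 51 @ $20.50 = $10,038.40
Sale 2 (355) [LIFO — newest first]: 348 @ $21.35 + 7 @ $20.50 = $7,573.30
Total COGS = $10,038.40 + $7,573.30 = $17,611.70
Ending inventory: 237 @ $20.50 = $4,858.50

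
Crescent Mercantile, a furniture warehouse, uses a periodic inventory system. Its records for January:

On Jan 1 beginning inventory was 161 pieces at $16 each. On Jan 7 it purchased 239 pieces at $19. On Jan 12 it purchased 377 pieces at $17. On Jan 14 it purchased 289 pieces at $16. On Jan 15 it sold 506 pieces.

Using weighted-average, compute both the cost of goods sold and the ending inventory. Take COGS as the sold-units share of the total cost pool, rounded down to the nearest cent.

Jan 15, sell 506: 506/1066 × $18,150.00 → $8,615.29
Ending inventory (cost pool remaining) = $9,534.71
Check: goods available $18,150.00 = COGS $8,615.29 + ending $9,534.71

COGS = $8,615.29; ending inventory = $9,534.71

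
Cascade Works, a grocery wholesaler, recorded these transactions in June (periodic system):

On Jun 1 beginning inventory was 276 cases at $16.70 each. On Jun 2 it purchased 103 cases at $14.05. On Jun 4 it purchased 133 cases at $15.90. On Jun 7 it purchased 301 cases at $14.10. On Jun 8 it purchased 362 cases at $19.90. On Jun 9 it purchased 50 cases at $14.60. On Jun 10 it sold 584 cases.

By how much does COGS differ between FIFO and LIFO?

$1,172.75

FIFO COGS: 276 @ $16.70 + 103 @ $14.05 + 133 @ $15.90 + 72 @ $14.10 = $9,186.25
LIFO COGS: 50 @ $14.60 + 362 @ $19.90 + 172 @ $14.10 = $10,359.00
Difference = |$9,186.25 − $10,359.00| = $1,172.75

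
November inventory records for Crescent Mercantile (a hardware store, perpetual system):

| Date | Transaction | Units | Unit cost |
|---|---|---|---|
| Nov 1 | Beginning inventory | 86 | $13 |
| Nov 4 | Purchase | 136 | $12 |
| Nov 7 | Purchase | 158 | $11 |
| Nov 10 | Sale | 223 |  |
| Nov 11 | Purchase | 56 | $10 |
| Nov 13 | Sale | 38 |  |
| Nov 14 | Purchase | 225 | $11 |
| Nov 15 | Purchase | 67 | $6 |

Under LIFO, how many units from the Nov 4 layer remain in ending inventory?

Nov 10, 223 sold [LIFO — newest first]: 158 @ $11 + 65 @ $12 = $2,518
Nov 13, 38 sold [LIFO — newest first]: 38 @ $10 = $380
Total COGS = $2,518 + $380 = $2,898
Ending inventory: 86 @ $13 + 71 @ $12 + 18 @ $10 + 225 @ $11 + 67 @ $6 = $5,027
Check: goods available $7,925 = COGS $2,898 + ending $5,027

71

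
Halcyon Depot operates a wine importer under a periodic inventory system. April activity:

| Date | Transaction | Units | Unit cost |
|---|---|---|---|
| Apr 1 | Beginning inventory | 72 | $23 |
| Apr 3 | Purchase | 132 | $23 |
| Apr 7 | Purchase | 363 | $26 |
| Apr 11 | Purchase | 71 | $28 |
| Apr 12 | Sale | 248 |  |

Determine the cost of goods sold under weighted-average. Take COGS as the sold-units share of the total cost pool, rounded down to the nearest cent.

Apr 12, sell 248: 248/638 × $16,118.00 → $6,265.30
Ending inventory (cost pool remaining) = $9,852.70
Check: goods available $16,118.00 = COGS $6,265.30 + ending $9,852.70

COGS = $6,265.30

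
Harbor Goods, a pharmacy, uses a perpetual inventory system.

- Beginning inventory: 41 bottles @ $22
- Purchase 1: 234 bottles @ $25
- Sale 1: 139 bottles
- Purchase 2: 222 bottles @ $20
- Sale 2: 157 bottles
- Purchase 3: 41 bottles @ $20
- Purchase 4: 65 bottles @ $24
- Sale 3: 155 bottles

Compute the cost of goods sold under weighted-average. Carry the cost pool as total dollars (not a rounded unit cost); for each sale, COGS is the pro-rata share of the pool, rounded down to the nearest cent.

COGS = $10,231.14

After Beginning: 41 on hand, pool $902.00 (≈ $22.0000 each)
After Purchase 1: 275 on hand, pool $6,752.00 (≈ $24.5527 each)
Sale 1, sell 139: 139/275 × $6,752.00 → $3,412.82
After Purchase 2: 358 on hand, pool $7,779.18 (≈ $21.7296 each)
Sale 2, sell 157: 157/358 × $7,779.18 → $3,411.53
After Purchase 3: 242 on hand, pool $5,187.65 (≈ $21.4366 each)
After Purchase 4: 307 on hand, pool $6,747.65 (≈ $21.9793 each)
Sale 3, sell 155: 155/307 × $6,747.65 → $3,406.79
Total COGS = $3,412.82 + $3,411.53 + $3,406.79 = $10,231.14
Ending inventory (cost pool remaining) = $3,340.86
Check: goods available $13,572.00 = COGS $10,231.14 + ending $3,340.86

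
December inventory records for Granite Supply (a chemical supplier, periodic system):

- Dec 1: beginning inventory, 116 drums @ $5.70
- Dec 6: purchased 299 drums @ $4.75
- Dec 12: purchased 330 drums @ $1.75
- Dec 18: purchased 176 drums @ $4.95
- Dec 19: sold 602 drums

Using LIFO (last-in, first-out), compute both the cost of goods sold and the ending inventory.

COGS = $1,904.70; ending inventory = $1,625.45

Dec 19, 602 sold [LIFO — newest first]: 176 @ $4.95 + 330 @ $1.75 + 96 @ $4.75 = $1,904.70
Ending inventory: 116 @ $5.70 + 203 @ $4.75 = $1,625.45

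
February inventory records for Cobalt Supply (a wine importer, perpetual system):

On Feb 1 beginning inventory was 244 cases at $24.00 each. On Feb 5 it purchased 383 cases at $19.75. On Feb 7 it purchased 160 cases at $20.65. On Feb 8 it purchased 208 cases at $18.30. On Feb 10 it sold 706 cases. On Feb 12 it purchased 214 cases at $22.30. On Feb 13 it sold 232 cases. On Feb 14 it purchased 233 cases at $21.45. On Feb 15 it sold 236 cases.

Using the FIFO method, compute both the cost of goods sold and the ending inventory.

Feb 10, 706 sold [FIFO — oldest first]: 244 @ $24.00 + 383 @ $19.75 + 79 @ $20.65 = $15,051.60
Feb 13, 232 sold [FIFO — oldest first]: 81 @ $20.65 + 151 @ $18.30 = $4,435.95
Feb 15, 236 sold [FIFO — oldest first]: 57 @ $18.30 + 179 @ $22.30 = $5,034.80
Total COGS = $15,051.60 + $4,435.95 + $5,034.80 = $24,522.35
Ending inventory: 35 @ $22.30 + 233 @ $21.45 = $5,778.35

COGS = $24,522.35; ending inventory = $5,778.35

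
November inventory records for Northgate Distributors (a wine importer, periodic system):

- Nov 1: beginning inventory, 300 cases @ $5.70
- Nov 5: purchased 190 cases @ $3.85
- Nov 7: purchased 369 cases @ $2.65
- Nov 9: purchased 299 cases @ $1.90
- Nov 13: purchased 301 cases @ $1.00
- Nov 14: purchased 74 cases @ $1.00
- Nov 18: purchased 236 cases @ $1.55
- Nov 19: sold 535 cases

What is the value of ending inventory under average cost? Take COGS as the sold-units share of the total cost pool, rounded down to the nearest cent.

Ending inventory = $3,298.29

Nov 19, sell 535: 535/1769 × $4,728.25 → $1,429.96
Ending inventory (cost pool remaining) = $3,298.29
Check: goods available $4,728.25 = COGS $1,429.96 + ending $3,298.29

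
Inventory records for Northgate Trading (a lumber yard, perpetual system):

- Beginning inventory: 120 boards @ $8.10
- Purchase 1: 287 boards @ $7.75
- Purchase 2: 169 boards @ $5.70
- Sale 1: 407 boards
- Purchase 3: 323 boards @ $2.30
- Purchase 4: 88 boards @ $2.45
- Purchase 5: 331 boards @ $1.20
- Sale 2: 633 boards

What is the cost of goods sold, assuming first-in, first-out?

Sale 1 (407) [FIFO — oldest first]: 120 @ $8.10 + 287 @ $7.75 = $3,196.25
Sale 2 (633) [FIFO — oldest first]: 169 @ $5.70 + 323 @ $2.30 + 88 @ $2.45 + 53 @ $1.20 = $1,985.40
Total COGS = $3,196.25 + $1,985.40 = $5,181.65
Ending inventory: 278 @ $1.20 = $333.60

COGS = $5,181.65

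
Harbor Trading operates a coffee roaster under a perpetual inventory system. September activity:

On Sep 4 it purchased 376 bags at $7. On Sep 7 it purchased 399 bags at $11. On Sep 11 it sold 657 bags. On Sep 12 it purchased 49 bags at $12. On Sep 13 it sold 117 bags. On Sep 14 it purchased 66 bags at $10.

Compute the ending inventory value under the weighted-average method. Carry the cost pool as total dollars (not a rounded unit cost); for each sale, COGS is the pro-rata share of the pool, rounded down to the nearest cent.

After Sep 4: 376 on hand, pool $2,632.00 (≈ $7.0000 each)
After Sep 7: 775 on hand, pool $7,021.00 (≈ $9.0594 each)
Sep 11, sell 657: 657/775 × $7,021.00 → $5,951.99
After Sep 12: 167 on hand, pool $1,657.01 (≈ $9.9222 each)
Sep 13, sell 117: 117/167 × $1,657.01 → $1,160.89
After Sep 14: 116 on hand, pool $1,156.12 (≈ $9.9666 each)
Total COGS = $5,951.99 + $1,160.89 = $7,112.88
Ending inventory (cost pool remaining) = $1,156.12

Ending inventory = $1,156.12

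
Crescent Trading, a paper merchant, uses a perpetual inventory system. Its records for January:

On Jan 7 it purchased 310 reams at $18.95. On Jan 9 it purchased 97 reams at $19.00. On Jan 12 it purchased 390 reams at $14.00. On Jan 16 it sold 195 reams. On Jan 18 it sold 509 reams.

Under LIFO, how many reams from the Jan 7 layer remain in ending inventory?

Jan 16, 195 sold [LIFO — newest first]: 195 @ $14.00 = $2,730.00
Jan 18, 509 sold [LIFO — newest first]: 195 @ $14.00 + 97 @ $19.00 + 217 @ $18.95 = $8,685.15
Total COGS = $2,730.00 + $8,685.15 = $11,415.15
Ending inventory: 93 @ $18.95 = $1,762.35

93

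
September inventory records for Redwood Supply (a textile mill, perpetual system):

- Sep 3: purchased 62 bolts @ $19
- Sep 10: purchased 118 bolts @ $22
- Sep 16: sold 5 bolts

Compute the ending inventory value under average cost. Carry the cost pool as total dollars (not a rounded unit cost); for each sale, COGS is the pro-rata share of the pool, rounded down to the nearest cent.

After Sep 3: 62 on hand, pool $1,178.00 (≈ $19.0000 each)
After Sep 10: 180 on hand, pool $3,774.00 (≈ $20.9667 each)
Sep 16, sell 5: 5/180 × $3,774.00 → $104.83
Ending inventory (cost pool remaining) = $3,669.17

Ending inventory = $3,669.17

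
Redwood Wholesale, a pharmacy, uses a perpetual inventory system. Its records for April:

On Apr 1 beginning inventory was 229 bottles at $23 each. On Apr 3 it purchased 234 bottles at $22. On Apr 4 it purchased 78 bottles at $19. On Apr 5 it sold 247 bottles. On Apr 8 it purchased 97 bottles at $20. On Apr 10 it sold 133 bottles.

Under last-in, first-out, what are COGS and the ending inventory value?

Apr 5, 247 sold [LIFO — newest first]: 78 @ $19 + 169 @ $22 = $5,200
Apr 10, 133 sold [LIFO — newest first]: 97 @ $20 + 36 @ $22 = $2,732
Total COGS = $5,200 + $2,732 = $7,932
Ending inventory: 229 @ $23 + 29 @ $22 = $5,905

COGS = $7,932; ending inventory = $5,905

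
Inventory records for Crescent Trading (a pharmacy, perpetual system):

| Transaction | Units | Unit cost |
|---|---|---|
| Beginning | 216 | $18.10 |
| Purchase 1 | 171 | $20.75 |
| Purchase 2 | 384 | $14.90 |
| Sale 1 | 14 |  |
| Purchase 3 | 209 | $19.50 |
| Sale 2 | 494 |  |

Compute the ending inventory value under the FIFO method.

Sale 1 (14) [FIFO — oldest first]: 14 @ $18.10 = $253.40
Sale 2 (494) [FIFO — oldest first]: 202 @ $18.10 + 171 @ $20.75 + 121 @ $14.90 = $9,007.35
Total COGS = $253.40 + $9,007.35 = $9,260.75
Ending inventory: 263 @ $14.90 + 209 @ $19.50 = $7,994.20

Ending inventory = $7,994.20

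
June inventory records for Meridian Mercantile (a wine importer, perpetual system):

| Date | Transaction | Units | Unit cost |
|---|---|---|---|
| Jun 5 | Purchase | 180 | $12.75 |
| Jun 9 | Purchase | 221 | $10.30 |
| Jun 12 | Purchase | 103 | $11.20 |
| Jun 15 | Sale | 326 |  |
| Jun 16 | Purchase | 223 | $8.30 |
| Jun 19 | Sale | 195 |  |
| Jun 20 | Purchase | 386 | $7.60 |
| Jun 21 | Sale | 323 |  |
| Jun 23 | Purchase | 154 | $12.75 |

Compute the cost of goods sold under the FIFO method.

Jun 15, 326 sold [FIFO — oldest first]: 180 @ $12.75 + 146 @ $10.30 = $3,798.80
Jun 19, 195 sold [FIFO — oldest first]: 75 @ $10.30 + 103 @ $11.20 + 17 @ $8.30 = $2,067.20
Jun 21, 323 sold [FIFO — oldest first]: 206 @ $8.30 + 117 @ $7.60 = $2,599.00
Total COGS = $3,798.80 + $2,067.20 + $2,599.00 = $8,465.00
Ending inventory: 269 @ $7.60 + 154 @ $12.75 = $4,007.90

COGS = $8,465.00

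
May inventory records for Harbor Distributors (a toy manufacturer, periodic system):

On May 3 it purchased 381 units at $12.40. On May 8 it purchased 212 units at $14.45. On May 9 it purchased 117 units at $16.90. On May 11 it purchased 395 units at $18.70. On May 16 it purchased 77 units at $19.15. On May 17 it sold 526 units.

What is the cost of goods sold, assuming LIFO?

May 17, 526 sold [LIFO — newest first]: 77 @ $19.15 + 395 @ $18.70 + 54 @ $16.90 = $9,773.65
Ending inventory: 381 @ $12.40 + 212 @ $14.45 + 63 @ $16.90 = $8,852.50

COGS = $9,773.65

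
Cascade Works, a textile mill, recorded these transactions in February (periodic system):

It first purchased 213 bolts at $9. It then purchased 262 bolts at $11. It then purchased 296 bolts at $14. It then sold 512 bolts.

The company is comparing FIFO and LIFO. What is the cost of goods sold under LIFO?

COGS = $6,520

FIFO COGS: 213 @ $9 + 262 @ $11 + 37 @ $14 = $5,317
LIFO COGS: 296 @ $14 + 216 @ $11 = $6,520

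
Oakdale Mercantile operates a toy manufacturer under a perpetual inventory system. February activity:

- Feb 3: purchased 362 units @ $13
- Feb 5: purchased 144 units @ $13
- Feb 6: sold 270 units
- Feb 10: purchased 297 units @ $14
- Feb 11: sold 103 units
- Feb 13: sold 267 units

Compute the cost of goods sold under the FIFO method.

COGS = $8,454

Feb 6, 270 sold [FIFO — oldest first]: 270 @ $13 = $3,510
Feb 11, 103 sold [FIFO — oldest first]: 92 @ $13 + 11 @ $13 = $1,339
Feb 13, 267 sold [FIFO — oldest first]: 133 @ $13 + 134 @ $14 = $3,605
Total COGS = $3,510 + $1,339 + $3,605 = $8,454
Ending inventory: 163 @ $14 = $2,282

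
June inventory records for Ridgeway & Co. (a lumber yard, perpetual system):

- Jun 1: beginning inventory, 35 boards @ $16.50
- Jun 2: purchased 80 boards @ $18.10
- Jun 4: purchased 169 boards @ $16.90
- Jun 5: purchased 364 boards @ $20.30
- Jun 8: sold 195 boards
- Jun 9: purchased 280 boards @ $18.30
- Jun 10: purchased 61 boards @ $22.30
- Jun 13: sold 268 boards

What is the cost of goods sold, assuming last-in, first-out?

Jun 8, 195 sold [LIFO — newest first]: 195 @ $20.30 = $3,958.50
Jun 13, 268 sold [LIFO — newest first]: 61 @ $22.30 + 207 @ $18.30 = $5,148.40
Total COGS = $3,958.50 + $5,148.40 = $9,106.90
Ending inventory: 35 @ $16.50 + 80 @ $18.10 + 169 @ $16.90 + 169 @ $20.30 + 73 @ $18.30 = $9,648.20

COGS = $9,106.90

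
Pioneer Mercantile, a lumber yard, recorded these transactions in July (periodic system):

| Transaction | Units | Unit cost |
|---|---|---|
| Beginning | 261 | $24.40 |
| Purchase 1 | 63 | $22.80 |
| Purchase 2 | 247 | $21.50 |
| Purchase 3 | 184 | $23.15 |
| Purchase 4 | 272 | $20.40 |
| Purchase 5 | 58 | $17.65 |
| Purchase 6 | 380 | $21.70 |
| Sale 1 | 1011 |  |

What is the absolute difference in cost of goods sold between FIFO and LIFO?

FIFO COGS: 261 @ $24.40 + 63 @ $22.80 + 247 @ $21.50 + 184 @ $23.15 + 256 @ $20.40 = $22,597.30
LIFO COGS: 380 @ $21.70 + 58 @ $17.65 + 272 @ $20.40 + 184 @ $23.15 + 117 @ $21.50 = $21,593.60
Difference = |$22,597.30 − $21,593.60| = $1,003.70

$1,003.70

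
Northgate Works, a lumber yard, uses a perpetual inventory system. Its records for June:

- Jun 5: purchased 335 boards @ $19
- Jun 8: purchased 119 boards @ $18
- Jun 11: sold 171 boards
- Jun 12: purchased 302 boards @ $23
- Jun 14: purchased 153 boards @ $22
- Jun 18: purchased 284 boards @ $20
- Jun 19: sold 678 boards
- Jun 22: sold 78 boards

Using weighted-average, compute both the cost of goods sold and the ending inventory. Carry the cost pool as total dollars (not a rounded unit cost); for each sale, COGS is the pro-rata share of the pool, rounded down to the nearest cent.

COGS = $18,956.50; ending inventory = $5,542.50

After Jun 5: 335 on hand, pool $6,365.00 (≈ $19.0000 each)
After Jun 8: 454 on hand, pool $8,507.00 (≈ $18.7379 each)
Jun 11, sell 171: 171/454 × $8,507.00 → $3,204.17
After Jun 12: 585 on hand, pool $12,248.83 (≈ $20.9382 each)
After Jun 14: 738 on hand, pool $15,614.83 (≈ $21.1583 each)
After Jun 18: 1022 on hand, pool $21,294.83 (≈ $20.8364 each)
Jun 19, sell 678: 678/1022 × $21,294.83 → $14,127.09
Jun 22, sell 78: 78/344 × $7,167.74 → $1,625.24
Total COGS = $3,204.17 + $14,127.09 + $1,625.24 = $18,956.50
Ending inventory (cost pool remaining) = $5,542.50
Check: goods available $24,499.00 = COGS $18,956.50 + ending $5,542.50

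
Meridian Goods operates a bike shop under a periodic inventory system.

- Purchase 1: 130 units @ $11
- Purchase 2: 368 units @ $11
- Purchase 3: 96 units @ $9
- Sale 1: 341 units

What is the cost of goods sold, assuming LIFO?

COGS = $3,559

Sale 1 (341) [LIFO — newest first]: 96 @ $9 + 245 @ $11 = $3,559
Ending inventory: 130 @ $11 + 123 @ $11 = $2,783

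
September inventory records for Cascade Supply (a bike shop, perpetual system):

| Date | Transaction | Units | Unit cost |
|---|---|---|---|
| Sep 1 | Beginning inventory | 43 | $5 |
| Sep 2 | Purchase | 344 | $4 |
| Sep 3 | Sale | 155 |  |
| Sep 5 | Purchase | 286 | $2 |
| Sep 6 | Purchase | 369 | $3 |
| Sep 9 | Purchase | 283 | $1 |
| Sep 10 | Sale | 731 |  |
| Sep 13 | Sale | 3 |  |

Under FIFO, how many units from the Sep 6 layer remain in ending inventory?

Sep 3, 155 sold [FIFO — oldest first]: 43 @ $5 + 112 @ $4 = $663
Sep 10, 731 sold [FIFO — oldest first]: 232 @ $4 + 286 @ $2 + 213 @ $3 = $2,139
Sep 13, 3 sold [FIFO — oldest first]: 3 @ $3 = $9
Total COGS = $663 + $2,139 + $9 = $2,811
Ending inventory: 153 @ $3 + 283 @ $1 = $742
Check: goods available $3,553 = COGS $2,811 + ending $742

153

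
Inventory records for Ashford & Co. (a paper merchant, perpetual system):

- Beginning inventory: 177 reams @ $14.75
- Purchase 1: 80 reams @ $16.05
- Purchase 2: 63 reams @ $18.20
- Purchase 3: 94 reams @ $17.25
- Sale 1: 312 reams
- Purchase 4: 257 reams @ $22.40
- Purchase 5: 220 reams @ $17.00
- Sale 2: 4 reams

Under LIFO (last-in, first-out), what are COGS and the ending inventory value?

COGS = $5,226.35; ending inventory = $10,933.30

Sale 1 (312) [LIFO — newest first]: 94 @ $17.25 + 63 @ $18.20 + 80 @ $16.05 + 75 @ $14.75 = $5,158.35
Sale 2 (4) [LIFO — newest first]: 4 @ $17.00 = $68.00
Total COGS = $5,158.35 + $68.00 = $5,226.35
Ending inventory: 102 @ $14.75 + 257 @ $22.40 + 216 @ $17.00 = $10,933.30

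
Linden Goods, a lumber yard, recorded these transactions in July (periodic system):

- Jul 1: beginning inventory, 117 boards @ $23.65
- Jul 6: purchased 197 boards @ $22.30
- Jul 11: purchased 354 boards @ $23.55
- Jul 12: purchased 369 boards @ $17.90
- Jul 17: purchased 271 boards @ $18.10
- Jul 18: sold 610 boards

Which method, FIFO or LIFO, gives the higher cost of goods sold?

FIFO

FIFO COGS: 117 @ $23.65 + 197 @ $22.30 + 296 @ $23.55 = $14,130.95
LIFO COGS: 271 @ $18.10 + 339 @ $17.90 = $10,973.20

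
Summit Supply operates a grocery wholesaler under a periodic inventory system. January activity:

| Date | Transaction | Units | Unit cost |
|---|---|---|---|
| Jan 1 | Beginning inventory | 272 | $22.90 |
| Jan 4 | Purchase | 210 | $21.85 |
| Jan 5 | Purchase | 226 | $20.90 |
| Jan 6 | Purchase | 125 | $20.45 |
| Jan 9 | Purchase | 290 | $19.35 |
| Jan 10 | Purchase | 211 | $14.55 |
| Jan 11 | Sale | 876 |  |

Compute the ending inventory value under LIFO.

Ending inventory = $10,292.90

Jan 11, 876 sold [LIFO — newest first]: 211 @ $14.55 + 290 @ $19.35 + 125 @ $20.45 + 226 @ $20.90 + 24 @ $21.85 = $16,485.60
Ending inventory: 272 @ $22.90 + 186 @ $21.85 = $10,292.90
Check: goods available $26,778.50 = COGS $16,485.60 + ending $10,292.90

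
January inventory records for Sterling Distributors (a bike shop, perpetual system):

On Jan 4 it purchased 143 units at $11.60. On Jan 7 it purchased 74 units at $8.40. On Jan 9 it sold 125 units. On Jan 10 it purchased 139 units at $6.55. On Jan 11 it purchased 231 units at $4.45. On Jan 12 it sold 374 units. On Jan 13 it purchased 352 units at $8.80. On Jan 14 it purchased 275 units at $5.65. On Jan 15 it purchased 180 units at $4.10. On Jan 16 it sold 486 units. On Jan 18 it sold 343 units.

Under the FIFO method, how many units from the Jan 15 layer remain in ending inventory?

66

Jan 9, 125 sold [FIFO — oldest first]: 125 @ $11.60 = $1,450.00
Jan 12, 374 sold [FIFO — oldest first]: 18 @ $11.60 + 74 @ $8.40 + 139 @ $6.55 + 143 @ $4.45 = $2,377.20
Jan 16, 486 sold [FIFO — oldest first]: 88 @ $4.45 + 352 @ $8.80 + 46 @ $5.65 = $3,749.10
Jan 18, 343 sold [FIFO — oldest first]: 229 @ $5.65 + 114 @ $4.10 = $1,761.25
Total COGS = $1,450.00 + $2,377.20 + $3,749.10 + $1,761.25 = $9,337.55
Ending inventory: 66 @ $4.10 = $270.60
Check: goods available $9,608.15 = COGS $9,337.55 + ending $270.60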